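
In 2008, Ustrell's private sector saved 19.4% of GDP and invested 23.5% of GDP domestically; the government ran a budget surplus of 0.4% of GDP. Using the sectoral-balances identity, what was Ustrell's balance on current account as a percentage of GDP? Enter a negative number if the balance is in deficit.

By the sectoral-balances identity, CA = (S_private - I) + (T - G).
Private balance = 19.4 - 23.5 = -4.1
Government balance (T - G) = 0.4
CA = -4.1 + 0.4 = -3.7

-3.7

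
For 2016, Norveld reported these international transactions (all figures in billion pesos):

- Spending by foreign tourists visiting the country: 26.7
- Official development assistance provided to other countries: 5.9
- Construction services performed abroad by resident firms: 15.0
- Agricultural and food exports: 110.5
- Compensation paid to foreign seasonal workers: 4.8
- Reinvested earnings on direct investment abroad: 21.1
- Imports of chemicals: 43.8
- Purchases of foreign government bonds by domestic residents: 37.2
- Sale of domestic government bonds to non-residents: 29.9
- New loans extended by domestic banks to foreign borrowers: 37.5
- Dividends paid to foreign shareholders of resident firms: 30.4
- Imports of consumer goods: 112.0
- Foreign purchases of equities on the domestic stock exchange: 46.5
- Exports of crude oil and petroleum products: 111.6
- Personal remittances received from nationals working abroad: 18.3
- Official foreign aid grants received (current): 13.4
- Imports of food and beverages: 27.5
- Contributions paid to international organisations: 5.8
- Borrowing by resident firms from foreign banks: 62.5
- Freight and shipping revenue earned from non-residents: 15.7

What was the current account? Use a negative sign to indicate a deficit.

102.1

Goods: 111.6 - 43.8 - 112.0 + 110.5 - 27.5 = 38.8
Services: 15.0 + 26.7 + 15.7 = 57.4
Primary income: 21.1 - 30.4 - 4.8 = -14.1
Secondary income: 18.3 - 5.8 - 5.9 + 13.4 = 20.0
Current account = 38.8 + 57.4 + (-14.1) + 20.0 = 102.1
(Excluded from the current account — financial account: purchases of foreign government bonds by domestic residents 37.2, sale of domestic government bonds to non-residents 29.9, new loans extended by domestic banks to foreign borrowers 37.5, foreign purchases of equities on the domestic stock exchange 46.5, borrowing by resident firms from foreign banks 62.5.)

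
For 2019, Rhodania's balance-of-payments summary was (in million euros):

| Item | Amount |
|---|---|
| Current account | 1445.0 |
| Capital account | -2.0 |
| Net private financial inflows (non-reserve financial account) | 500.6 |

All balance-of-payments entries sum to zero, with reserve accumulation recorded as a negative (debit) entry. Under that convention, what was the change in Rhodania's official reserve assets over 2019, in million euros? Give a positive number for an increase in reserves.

Official reserve transactions balance = -(1445.0 + (-2.0) + 500.6) = -1943.6
An accumulation of reserves is recorded as a debit (negative entry), so the change in the stock of reserves is the negative of that balance.
Change in official reserves = -(-1943.6) = 1943.6

1943.6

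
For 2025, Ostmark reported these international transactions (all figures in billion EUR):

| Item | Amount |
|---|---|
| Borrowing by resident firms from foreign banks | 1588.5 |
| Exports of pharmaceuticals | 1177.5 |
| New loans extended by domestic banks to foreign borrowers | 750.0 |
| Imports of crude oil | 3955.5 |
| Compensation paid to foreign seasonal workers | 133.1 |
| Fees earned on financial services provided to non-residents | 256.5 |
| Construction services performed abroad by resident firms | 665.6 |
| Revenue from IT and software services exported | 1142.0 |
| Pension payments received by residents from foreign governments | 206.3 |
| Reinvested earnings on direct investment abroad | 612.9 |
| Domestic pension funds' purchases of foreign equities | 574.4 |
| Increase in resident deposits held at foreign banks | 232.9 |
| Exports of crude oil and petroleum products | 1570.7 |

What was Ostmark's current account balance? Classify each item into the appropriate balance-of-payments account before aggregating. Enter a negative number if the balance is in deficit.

Goods: -3955.5 + 1570.7 + 1177.5 = -1207.3
Services: 1142.0 + 665.6 + 256.5 = 2064.1
Primary income: -133.1 + 612.9 = 479.8
Secondary income: 206.3
Current account = (-1207.3) + 2064.1 + 479.8 + 206.3 = 1542.9
(Excluded from the current account — financial account: borrowing by resident firms from foreign banks 1588.5, new loans extended by domestic banks to foreign borrowers 750.0, domestic pension funds' purchases of foreign equities 574.4, increase in resident deposits held at foreign banks 232.9.)

1542.9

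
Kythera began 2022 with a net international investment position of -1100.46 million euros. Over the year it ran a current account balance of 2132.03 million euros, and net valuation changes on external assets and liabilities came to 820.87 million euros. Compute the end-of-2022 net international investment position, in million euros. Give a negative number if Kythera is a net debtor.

Change in NIIP = current account + net valuation change = 2132.03 + 820.87 = 2952.90
End-of-year NIIP = -1100.46 + 2952.90 = 1852.44

1852.44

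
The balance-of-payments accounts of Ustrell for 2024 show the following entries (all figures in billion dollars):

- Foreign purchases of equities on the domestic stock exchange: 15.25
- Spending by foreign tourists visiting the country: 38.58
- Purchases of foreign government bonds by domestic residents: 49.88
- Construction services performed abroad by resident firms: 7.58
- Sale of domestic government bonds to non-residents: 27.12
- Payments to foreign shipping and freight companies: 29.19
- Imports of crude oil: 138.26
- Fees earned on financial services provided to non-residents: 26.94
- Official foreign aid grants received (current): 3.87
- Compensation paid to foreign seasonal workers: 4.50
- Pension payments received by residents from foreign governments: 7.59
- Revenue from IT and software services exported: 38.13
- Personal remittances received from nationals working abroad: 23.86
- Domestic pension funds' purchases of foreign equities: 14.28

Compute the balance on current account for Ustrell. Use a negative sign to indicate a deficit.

Goods: -138.26
Services: 38.58 + 38.13 + 26.94 + 7.58 - 29.19 = 82.04
Primary income: -4.50
Secondary income: 7.59 + 3.87 + 23.86 = 35.32
Current account = (-138.26) + 82.04 + (-4.50) + 35.32 = -25.40
(Excluded from the current account — financial account: foreign purchases of equities on the domestic stock exchange 15.25, purchases of foreign government bonds by domestic residents 49.88, sale of domestic government bonds to non-residents 27.12, domestic pension funds' purchases of foreign equities 14.28.)

-25.40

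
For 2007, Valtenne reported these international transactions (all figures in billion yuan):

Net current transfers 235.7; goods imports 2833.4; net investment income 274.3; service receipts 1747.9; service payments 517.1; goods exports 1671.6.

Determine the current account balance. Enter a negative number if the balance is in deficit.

579.0

Goods balance = 1671.6 - 2833.4 = -1161.8
Services balance = 1747.9 - 517.1 = 1230.8
Trade balance (goods + services) = -1161.8 + 1230.8 = 69.0
Net primary income = 274.3
Net secondary income = 235.7
Current account = 69.0 + 274.3 + 235.7 = 579.0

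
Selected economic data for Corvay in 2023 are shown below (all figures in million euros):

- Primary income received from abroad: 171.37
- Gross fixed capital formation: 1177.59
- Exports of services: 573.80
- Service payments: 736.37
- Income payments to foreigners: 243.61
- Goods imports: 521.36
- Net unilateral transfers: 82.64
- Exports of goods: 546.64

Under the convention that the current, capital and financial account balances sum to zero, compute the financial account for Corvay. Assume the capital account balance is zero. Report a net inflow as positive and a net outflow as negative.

Goods balance = 546.64 - 521.36 = 25.28
Services balance = 573.80 - 736.37 = -162.57
Trade balance (goods + services) = 25.28 + (-162.57) = -137.29
Net primary income = 171.37 - 243.61 = -72.24
Net secondary income = 82.64
Current account = -137.29 + (-72.24) + 82.64 = -126.89
Financial account = -(-126.89) = 126.89

126.89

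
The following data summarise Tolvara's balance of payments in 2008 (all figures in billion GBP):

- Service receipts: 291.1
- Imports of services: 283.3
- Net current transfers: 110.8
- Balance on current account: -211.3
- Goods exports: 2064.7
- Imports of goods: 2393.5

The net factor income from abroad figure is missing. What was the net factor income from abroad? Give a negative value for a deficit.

Current account = goods balance + services balance + net primary income + net secondary income
Sum of the known components = -210.2
Net factor income from abroad = CA - (known components) = -211.3 - (-210.2) = -1.1

-1.1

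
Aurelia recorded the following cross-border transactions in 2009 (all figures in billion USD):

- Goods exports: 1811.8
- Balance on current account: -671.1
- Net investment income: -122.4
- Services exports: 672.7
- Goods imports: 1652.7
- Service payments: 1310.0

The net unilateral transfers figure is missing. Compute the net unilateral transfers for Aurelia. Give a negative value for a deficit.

-70.5

Current account = goods balance + services balance + net primary income + net secondary income
Sum of the known components = -600.6
Net unilateral transfers = CA - (known components) = -671.1 - (-600.6) = -70.5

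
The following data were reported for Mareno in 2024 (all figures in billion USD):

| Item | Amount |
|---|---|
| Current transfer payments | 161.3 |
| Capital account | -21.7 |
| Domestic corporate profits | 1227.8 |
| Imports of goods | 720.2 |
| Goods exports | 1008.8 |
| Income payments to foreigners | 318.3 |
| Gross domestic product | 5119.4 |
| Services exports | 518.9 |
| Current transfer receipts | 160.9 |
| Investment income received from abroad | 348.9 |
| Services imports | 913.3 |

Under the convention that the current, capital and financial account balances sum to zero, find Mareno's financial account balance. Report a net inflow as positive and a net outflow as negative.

Goods balance = 1008.8 - 720.2 = 288.6
Services balance = 518.9 - 913.3 = -394.4
Trade balance (goods + services) = 288.6 + (-394.4) = -105.8
Net primary income = 348.9 - 318.3 = 30.6
Net secondary income = 160.9 - 161.3 = -0.4
Current account = -105.8 + 30.6 + (-0.4) = -75.6
Financial account = -(-75.6 + (-21.7)) = 97.3

97.3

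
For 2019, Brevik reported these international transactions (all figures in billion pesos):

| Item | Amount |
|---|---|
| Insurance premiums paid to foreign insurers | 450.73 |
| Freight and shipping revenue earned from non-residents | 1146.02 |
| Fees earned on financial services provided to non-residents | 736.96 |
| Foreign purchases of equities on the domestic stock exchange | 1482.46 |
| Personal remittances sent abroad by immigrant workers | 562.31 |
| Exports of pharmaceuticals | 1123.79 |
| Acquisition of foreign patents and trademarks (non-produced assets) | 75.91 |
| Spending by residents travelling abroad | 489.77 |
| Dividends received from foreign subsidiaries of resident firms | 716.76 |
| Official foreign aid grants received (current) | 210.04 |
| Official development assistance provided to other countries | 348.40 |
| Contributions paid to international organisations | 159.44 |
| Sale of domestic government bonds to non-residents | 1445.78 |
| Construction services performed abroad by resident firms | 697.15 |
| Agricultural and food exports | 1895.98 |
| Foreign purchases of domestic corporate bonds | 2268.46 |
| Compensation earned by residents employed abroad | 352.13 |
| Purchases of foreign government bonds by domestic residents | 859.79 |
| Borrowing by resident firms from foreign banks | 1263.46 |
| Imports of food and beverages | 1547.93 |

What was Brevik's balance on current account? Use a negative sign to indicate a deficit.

3320.25

Goods: 1123.79 + 1895.98 - 1547.93 = 1471.84
Services: 697.15 - 450.73 + 736.96 + 1146.02 - 489.77 = 1639.63
Primary income: 352.13 + 716.76 = 1068.89
Secondary income: -348.40 - 159.44 - 562.31 + 210.04 = -860.11
Current account = 1471.84 + 1639.63 + 1068.89 + (-860.11) = 3320.25
(Excluded from the current account — financial account: foreign purchases of equities on the domestic stock exchange 1482.46, sale of domestic government bonds to non-residents 1445.78, foreign purchases of domestic corporate bonds 2268.46, purchases of foreign government bonds by domestic residents 859.79, borrowing by resident firms from foreign banks 1263.46; capital account: acquisition of foreign patents and trademarks (non-produced assets) 75.91.)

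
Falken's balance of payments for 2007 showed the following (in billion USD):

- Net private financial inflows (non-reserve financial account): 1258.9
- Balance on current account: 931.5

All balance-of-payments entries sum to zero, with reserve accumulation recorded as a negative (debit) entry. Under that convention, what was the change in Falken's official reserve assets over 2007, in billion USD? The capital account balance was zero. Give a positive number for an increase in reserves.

2190.4

Official reserve transactions balance = -(931.5 + 1258.9) = -2190.4
An accumulation of reserves is recorded as a debit (negative entry), so the change in the stock of reserves is the negative of that balance.
Change in official reserves = -(-2190.4) = 2190.4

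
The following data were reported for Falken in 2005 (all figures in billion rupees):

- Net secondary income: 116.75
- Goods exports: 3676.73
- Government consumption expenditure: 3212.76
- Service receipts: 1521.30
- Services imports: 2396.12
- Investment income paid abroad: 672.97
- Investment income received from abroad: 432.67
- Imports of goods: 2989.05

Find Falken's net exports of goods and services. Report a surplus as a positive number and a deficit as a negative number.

Goods balance = 3676.73 - 2989.05 = 687.68
Services balance = 1521.30 - 2396.12 = -874.82
Trade balance (goods + services) = 687.68 + (-874.82) = -187.14

-187.14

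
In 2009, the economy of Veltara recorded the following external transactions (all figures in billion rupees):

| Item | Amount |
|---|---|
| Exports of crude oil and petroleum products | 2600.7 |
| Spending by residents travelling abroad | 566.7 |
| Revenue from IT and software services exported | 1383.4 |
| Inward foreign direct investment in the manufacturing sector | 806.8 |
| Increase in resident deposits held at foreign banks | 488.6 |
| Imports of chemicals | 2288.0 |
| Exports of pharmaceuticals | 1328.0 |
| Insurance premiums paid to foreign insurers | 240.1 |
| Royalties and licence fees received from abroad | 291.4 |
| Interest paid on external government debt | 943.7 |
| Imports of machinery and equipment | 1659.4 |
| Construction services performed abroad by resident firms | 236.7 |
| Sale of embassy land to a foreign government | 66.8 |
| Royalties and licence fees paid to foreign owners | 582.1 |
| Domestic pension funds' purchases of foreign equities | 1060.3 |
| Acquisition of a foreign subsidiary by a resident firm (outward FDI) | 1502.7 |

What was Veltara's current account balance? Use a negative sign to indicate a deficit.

-439.8

Goods: 2600.7 + 1328.0 - 1659.4 - 2288.0 = -18.7
Services: 1383.4 - 582.1 - 566.7 + 291.4 + 236.7 - 240.1 = 522.6
Primary income: -943.7
Current account = (-18.7) + 522.6 + (-943.7) = -439.8
(Excluded from the current account — financial account: inward foreign direct investment in the manufacturing sector 806.8, increase in resident deposits held at foreign banks 488.6, domestic pension funds' purchases of foreign equities 1060.3, acquisition of a foreign subsidiary by a resident firm (outward FDI) 1502.7; capital account: sale of embassy land to a foreign government 66.8.)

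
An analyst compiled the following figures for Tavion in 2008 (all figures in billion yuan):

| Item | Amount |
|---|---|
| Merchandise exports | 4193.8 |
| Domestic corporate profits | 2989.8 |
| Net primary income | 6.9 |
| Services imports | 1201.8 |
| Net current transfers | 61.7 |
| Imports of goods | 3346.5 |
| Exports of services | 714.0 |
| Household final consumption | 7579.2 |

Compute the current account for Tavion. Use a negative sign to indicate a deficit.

Goods balance = 4193.8 - 3346.5 = 847.3
Services balance = 714.0 - 1201.8 = -487.8
Trade balance (goods + services) = 847.3 + (-487.8) = 359.5
Net primary income = 6.9
Net secondary income = 61.7
Current account = 359.5 + 6.9 + 61.7 = 428.1

428.1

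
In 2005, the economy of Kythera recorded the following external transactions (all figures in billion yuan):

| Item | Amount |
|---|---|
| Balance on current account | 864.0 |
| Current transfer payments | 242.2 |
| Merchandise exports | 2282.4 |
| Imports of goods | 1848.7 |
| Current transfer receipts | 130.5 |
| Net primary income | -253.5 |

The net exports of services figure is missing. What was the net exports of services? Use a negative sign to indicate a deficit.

795.5

Current account = goods balance + services balance + net primary income + net secondary income
Sum of the known components = 68.5
Net exports of services = CA - (known components) = 864.0 - 68.5 = 795.5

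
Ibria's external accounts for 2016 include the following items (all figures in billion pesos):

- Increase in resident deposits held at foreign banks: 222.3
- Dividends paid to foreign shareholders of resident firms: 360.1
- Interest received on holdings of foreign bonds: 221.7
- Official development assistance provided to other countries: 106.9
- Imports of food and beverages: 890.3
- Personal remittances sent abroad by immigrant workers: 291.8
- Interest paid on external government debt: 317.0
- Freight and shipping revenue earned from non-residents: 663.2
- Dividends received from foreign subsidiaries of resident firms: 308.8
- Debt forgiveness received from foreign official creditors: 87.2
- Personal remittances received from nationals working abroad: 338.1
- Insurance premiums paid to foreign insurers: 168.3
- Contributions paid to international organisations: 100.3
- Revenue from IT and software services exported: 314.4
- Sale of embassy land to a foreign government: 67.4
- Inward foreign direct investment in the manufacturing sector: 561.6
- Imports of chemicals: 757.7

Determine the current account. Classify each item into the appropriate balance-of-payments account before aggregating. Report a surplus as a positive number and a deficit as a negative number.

Goods: -890.3 - 757.7 = -1648.0
Services: 314.4 - 168.3 + 663.2 = 809.3
Primary income: -360.1 - 317.0 + 221.7 + 308.8 = -146.6
Secondary income: -291.8 - 106.9 + 338.1 - 100.3 = -160.9
Current account = (-1648.0) + 809.3 + (-146.6) + (-160.9) = -1146.2
(Excluded from the current account — financial account: increase in resident deposits held at foreign banks 222.3, inward foreign direct investment in the manufacturing sector 561.6; capital account: debt forgiveness received from foreign official creditors 87.2, sale of embassy land to a foreign government 67.4.)

-1146.2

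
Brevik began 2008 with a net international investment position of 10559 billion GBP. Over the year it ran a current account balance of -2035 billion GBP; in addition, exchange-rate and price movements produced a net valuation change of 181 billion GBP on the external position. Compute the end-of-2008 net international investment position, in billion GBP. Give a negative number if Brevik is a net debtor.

Change in NIIP = current account + net valuation change = -2035 + 181 = -1854
End-of-year NIIP = 10559 + (-1854) = 8705

8705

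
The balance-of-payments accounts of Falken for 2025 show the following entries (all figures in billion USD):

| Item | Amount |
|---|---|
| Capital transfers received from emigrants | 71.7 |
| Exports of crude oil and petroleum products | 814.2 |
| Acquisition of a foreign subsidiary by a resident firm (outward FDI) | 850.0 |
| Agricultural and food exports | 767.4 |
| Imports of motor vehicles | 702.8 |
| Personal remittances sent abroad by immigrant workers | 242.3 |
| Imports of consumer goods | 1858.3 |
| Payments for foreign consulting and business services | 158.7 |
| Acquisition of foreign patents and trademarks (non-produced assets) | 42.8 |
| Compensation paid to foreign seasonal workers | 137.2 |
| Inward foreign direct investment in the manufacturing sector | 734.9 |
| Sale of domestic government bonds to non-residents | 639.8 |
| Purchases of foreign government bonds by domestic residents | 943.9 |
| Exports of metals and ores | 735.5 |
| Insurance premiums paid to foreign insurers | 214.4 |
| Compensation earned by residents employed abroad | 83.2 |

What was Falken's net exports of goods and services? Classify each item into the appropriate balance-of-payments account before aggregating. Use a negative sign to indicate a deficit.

Goods: -1858.3 + 767.4 + 814.2 - 702.8 + 735.5 = -244.0
Services: -158.7 - 214.4 = -373.1
Trade balance = -244.0 + (-373.1) = -617.1
(Excluded from the trade balance — capital account: capital transfers received from emigrants 71.7, acquisition of foreign patents and trademarks (non-produced assets) 42.8; financial account: acquisition of a foreign subsidiary by a resident firm (outward FDI) 850.0, inward foreign direct investment in the manufacturing sector 734.9, sale of domestic government bonds to non-residents 639.8, purchases of foreign government bonds by domestic residents 943.9; secondary income: personal remittances sent abroad by immigrant workers 242.3; primary income: compensation paid to foreign seasonal workers 137.2, compensation earned by residents employed abroad 83.2.)

-617.1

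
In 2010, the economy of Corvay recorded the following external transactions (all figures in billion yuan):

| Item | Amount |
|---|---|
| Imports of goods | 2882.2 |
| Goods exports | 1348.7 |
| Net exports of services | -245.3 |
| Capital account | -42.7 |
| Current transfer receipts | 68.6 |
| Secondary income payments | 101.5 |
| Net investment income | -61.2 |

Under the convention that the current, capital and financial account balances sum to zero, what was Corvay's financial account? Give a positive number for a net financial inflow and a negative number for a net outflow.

Goods balance = 1348.7 - 2882.2 = -1533.5
Services balance = -245.3
Trade balance (goods + services) = -1533.5 + (-245.3) = -1778.8
Net primary income = -61.2
Net secondary income = 68.6 - 101.5 = -32.9
Current account = -1778.8 + (-61.2) + (-32.9) = -1872.9
Financial account = -(-1872.9 + (-42.7)) = 1915.6

1915.6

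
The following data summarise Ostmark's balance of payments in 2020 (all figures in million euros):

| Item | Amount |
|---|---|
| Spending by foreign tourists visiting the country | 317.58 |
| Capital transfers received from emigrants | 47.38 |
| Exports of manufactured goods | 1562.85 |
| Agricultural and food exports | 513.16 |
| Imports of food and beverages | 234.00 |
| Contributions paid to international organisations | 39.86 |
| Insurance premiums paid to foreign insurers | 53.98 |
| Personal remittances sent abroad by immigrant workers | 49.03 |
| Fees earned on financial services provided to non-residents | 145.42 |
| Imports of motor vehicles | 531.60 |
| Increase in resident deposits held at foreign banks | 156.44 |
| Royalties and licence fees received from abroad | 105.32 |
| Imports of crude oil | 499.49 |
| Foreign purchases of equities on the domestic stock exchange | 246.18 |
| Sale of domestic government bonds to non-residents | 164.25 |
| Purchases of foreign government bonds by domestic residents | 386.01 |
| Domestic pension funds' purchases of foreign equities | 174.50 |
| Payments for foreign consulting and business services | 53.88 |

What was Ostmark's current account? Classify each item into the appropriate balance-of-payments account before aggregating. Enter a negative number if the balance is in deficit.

Goods: 513.16 - 531.60 - 499.49 - 234.00 + 1562.85 = 810.92
Services: 317.58 - 53.88 + 145.42 + 105.32 - 53.98 = 460.46
Secondary income: -39.86 - 49.03 = -88.89
Current account = 810.92 + 460.46 + (-88.89) = 1182.49
(Excluded from the current account — capital account: capital transfers received from emigrants 47.38; financial account: increase in resident deposits held at foreign banks 156.44, foreign purchases of equities on the domestic stock exchange 246.18, sale of domestic government bonds to non-residents 164.25, purchases of foreign government bonds by domestic residents 386.01, domestic pension funds' purchases of foreign equities 174.50.)

1182.49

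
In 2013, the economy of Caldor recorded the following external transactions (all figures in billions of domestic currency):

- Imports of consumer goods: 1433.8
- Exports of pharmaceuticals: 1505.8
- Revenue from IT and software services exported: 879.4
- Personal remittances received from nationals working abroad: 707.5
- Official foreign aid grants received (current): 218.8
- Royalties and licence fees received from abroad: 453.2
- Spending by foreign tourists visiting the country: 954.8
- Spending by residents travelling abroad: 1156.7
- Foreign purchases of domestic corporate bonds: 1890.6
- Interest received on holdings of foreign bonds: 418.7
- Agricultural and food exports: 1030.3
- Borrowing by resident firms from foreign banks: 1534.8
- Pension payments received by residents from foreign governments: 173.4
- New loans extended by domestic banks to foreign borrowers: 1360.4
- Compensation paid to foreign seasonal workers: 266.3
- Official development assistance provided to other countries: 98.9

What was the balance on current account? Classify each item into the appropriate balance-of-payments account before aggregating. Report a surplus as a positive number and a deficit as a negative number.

Goods: 1505.8 + 1030.3 - 1433.8 = 1102.3
Services: -1156.7 + 453.2 + 954.8 + 879.4 = 1130.7
Primary income: 418.7 - 266.3 = 152.4
Secondary income: -98.9 + 218.8 + 707.5 + 173.4 = 1000.8
Current account = 1102.3 + 1130.7 + 152.4 + 1000.8 = 3386.2
(Excluded from the current account — financial account: foreign purchases of domestic corporate bonds 1890.6, borrowing by resident firms from foreign banks 1534.8, new loans extended by domestic banks to foreign borrowers 1360.4.)

3386.2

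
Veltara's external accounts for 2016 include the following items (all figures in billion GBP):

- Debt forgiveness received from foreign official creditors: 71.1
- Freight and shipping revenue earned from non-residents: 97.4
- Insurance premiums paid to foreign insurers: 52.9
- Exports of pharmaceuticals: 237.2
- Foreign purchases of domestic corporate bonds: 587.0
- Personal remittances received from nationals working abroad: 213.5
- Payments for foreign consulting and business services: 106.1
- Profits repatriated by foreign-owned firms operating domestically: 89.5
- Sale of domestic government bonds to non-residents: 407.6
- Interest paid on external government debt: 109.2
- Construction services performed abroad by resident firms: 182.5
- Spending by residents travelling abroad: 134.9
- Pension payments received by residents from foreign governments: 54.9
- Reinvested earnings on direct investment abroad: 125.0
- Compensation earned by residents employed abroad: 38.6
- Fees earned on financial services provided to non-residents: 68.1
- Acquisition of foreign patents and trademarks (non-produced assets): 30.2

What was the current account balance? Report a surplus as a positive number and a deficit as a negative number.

Goods: 237.2
Services: -106.1 - 134.9 + 182.5 - 52.9 + 68.1 + 97.4 = 54.1
Primary income: 38.6 - 89.5 + 125.0 - 109.2 = -35.1
Secondary income: 54.9 + 213.5 = 268.4
Current account = 237.2 + 54.1 + (-35.1) + 268.4 = 524.6
(Excluded from the current account — capital account: debt forgiveness received from foreign official creditors 71.1, acquisition of foreign patents and trademarks (non-produced assets) 30.2; financial account: foreign purchases of domestic corporate bonds 587.0, sale of domestic government bonds to non-residents 407.6.)

524.6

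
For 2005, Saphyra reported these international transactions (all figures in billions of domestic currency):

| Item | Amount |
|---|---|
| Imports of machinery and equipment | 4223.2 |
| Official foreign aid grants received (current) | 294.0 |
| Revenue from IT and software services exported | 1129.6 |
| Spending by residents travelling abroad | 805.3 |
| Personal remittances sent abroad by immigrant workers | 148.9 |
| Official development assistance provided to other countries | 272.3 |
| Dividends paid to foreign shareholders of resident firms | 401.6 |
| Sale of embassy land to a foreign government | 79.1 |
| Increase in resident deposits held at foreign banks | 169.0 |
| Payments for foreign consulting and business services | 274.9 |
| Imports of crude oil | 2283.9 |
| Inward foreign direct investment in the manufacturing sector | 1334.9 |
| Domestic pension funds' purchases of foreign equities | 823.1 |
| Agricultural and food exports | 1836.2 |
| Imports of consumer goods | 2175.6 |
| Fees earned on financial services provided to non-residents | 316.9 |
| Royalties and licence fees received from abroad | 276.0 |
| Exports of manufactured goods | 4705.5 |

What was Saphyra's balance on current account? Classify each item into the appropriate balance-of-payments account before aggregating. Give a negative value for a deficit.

Goods: -4223.2 + 1836.2 - 2283.9 - 2175.6 + 4705.5 = -2141.0
Services: -274.9 + 276.0 + 316.9 + 1129.6 - 805.3 = 642.3
Primary income: -401.6
Secondary income: 294.0 - 148.9 - 272.3 = -127.2
Current account = (-2141.0) + 642.3 + (-401.6) + (-127.2) = -2027.5
(Excluded from the current account — capital account: sale of embassy land to a foreign government 79.1; financial account: increase in resident deposits held at foreign banks 169.0, inward foreign direct investment in the manufacturing sector 1334.9, domestic pension funds' purchases of foreign equities 823.1.)

-2027.5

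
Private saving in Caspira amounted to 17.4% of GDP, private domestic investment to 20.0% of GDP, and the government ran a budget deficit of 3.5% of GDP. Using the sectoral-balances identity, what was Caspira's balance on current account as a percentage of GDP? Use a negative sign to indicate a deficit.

-6.1

By the sectoral-balances identity, CA = (S_private - I) + (T - G).
Private balance = 17.4 - 20.0 = -2.6
Government balance (T - G) = -3.5
CA = -2.6 + (-3.5) = -6.1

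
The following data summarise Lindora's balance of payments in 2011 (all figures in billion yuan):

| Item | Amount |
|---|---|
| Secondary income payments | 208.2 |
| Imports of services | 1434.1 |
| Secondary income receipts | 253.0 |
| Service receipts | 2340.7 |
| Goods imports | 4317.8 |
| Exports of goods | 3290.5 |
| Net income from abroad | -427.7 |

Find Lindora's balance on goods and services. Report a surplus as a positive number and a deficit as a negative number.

-120.7

Goods balance = 3290.5 - 4317.8 = -1027.3
Services balance = 2340.7 - 1434.1 = 906.6
Trade balance (goods + services) = -1027.3 + 906.6 = -120.7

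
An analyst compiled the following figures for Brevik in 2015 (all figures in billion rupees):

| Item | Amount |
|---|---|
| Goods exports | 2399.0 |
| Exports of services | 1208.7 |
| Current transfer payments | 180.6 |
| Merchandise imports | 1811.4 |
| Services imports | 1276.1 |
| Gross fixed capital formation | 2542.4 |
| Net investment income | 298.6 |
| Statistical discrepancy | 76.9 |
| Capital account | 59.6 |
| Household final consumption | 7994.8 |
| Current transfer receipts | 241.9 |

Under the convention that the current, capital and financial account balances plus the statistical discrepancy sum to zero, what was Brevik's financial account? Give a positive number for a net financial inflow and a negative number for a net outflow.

Goods balance = 2399.0 - 1811.4 = 587.6
Services balance = 1208.7 - 1276.1 = -67.4
Trade balance (goods + services) = 587.6 + (-67.4) = 520.2
Net primary income = 298.6
Net secondary income = 241.9 - 180.6 = 61.3
Current account = 520.2 + 298.6 + 61.3 = 880.1
Financial account = -(880.1 + 59.6 + 76.9) = -1016.6

-1016.6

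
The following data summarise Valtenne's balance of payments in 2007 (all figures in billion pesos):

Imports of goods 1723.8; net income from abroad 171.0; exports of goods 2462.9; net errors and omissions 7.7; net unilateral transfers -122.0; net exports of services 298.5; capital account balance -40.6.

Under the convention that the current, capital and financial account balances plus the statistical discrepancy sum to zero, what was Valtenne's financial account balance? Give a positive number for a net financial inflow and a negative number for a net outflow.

Goods balance = 2462.9 - 1723.8 = 739.1
Services balance = 298.5
Trade balance (goods + services) = 739.1 + 298.5 = 1037.6
Net primary income = 171.0
Net secondary income = -122.0
Current account = 1037.6 + 171.0 + (-122.0) = 1086.6
Financial account = -(1086.6 + (-40.6) + 7.7) = -1053.7

-1053.7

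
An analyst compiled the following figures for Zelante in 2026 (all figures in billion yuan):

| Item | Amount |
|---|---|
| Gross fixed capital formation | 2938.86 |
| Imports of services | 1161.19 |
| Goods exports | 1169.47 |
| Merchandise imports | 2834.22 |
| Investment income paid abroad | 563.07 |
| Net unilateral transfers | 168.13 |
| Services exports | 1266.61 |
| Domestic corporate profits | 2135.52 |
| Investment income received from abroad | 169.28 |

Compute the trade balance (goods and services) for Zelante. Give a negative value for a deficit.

-1559.33

Goods balance = 1169.47 - 2834.22 = -1664.75
Services balance = 1266.61 - 1161.19 = 105.42
Trade balance (goods + services) = -1664.75 + 105.42 = -1559.33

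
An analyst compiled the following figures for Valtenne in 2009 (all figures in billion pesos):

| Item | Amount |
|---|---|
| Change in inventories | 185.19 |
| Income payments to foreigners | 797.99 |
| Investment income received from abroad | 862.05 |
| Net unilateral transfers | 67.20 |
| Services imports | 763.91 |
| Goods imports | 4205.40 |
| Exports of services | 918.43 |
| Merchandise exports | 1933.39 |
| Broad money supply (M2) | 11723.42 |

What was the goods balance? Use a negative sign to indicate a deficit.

Goods balance = 1933.39 - 4205.40 = -2272.01

-2272.01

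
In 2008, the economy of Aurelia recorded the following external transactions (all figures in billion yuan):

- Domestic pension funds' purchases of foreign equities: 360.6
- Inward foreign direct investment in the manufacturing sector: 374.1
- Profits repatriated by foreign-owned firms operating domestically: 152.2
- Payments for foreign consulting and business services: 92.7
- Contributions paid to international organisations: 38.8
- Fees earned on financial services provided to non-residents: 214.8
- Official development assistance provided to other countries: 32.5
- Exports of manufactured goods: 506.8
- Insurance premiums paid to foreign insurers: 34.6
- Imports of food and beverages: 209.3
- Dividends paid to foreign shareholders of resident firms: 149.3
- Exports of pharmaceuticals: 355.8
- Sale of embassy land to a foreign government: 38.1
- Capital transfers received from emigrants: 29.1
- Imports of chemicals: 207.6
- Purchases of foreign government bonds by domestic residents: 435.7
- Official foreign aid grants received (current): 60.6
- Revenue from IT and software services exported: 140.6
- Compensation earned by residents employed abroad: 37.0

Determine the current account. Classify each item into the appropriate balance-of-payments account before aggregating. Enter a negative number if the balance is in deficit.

Goods: 506.8 - 209.3 + 355.8 - 207.6 = 445.7
Services: -92.7 + 214.8 + 140.6 - 34.6 = 228.1
Primary income: -152.2 + 37.0 - 149.3 = -264.5
Secondary income: 60.6 - 38.8 - 32.5 = -10.7
Current account = 445.7 + 228.1 + (-264.5) + (-10.7) = 398.6
(Excluded from the current account — financial account: domestic pension funds' purchases of foreign equities 360.6, inward foreign direct investment in the manufacturing sector 374.1, purchases of foreign government bonds by domestic residents 435.7; capital account: sale of embassy land to a foreign government 38.1, capital transfers received from emigrants 29.1.)

398.6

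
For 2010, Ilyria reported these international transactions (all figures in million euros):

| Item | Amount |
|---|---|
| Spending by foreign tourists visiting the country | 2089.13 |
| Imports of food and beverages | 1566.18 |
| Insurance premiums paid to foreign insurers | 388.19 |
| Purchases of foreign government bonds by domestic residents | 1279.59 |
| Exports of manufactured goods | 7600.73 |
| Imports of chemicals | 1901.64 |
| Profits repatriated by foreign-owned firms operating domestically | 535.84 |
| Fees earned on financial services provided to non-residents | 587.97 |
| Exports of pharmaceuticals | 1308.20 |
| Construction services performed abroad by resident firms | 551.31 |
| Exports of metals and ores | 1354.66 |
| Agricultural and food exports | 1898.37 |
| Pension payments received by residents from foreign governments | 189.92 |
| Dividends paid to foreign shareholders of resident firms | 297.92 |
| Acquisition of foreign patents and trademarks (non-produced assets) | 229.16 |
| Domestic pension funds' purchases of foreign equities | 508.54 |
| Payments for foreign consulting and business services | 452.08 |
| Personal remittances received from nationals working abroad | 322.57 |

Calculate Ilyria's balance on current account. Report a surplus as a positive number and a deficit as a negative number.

Goods: -1901.64 + 7600.73 + 1308.20 + 1898.37 + 1354.66 - 1566.18 = 8694.14
Services: 2089.13 - 452.08 + 587.97 - 388.19 + 551.31 = 2388.14
Primary income: -535.84 - 297.92 = -833.76
Secondary income: 322.57 + 189.92 = 512.49
Current account = 8694.14 + 2388.14 + (-833.76) + 512.49 = 10761.01
(Excluded from the current account — financial account: purchases of foreign government bonds by domestic residents 1279.59, domestic pension funds' purchases of foreign equities 508.54; capital account: acquisition of foreign patents and trademarks (non-produced assets) 229.16.)

10761.01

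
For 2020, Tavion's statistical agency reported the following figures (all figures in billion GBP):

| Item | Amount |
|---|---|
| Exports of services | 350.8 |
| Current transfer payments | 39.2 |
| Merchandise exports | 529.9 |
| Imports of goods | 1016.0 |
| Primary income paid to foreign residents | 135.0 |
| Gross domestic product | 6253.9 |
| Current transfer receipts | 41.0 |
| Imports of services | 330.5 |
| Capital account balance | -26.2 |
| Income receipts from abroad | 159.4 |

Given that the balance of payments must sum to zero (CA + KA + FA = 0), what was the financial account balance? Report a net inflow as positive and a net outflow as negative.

465.8

Goods balance = 529.9 - 1016.0 = -486.1
Services balance = 350.8 - 330.5 = 20.3
Trade balance (goods + services) = -486.1 + 20.3 = -465.8
Net primary income = 159.4 - 135.0 = 24.4
Net secondary income = 41.0 - 39.2 = 1.8
Current account = -465.8 + 24.4 + 1.8 = -439.6
Financial account = -(-439.6 + (-26.2)) = 465.8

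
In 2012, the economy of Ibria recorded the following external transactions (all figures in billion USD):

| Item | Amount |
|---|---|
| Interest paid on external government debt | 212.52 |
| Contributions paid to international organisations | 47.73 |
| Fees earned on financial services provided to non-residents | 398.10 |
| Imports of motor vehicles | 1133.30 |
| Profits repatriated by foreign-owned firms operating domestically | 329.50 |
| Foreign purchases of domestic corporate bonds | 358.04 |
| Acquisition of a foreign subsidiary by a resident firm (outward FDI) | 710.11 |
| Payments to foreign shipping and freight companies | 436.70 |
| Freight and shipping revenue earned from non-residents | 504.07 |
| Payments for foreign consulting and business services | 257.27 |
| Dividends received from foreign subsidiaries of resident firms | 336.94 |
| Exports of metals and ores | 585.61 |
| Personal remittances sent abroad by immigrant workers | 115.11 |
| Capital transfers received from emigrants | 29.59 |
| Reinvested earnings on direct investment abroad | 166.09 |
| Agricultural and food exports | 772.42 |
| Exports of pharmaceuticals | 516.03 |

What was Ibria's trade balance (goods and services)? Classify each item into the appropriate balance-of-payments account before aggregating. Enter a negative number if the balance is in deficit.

948.96

Goods: 772.42 + 516.03 + 585.61 - 1133.30 = 740.76
Services: 398.10 - 257.27 + 504.07 - 436.70 = 208.20
Trade balance = 740.76 + 208.20 = 948.96
(Excluded from the trade balance — primary income: interest paid on external government debt 212.52, profits repatriated by foreign-owned firms operating domestically 329.50, dividends received from foreign subsidiaries of resident firms 336.94, reinvested earnings on direct investment abroad 166.09; secondary income: contributions paid to international organisations 47.73, personal remittances sent abroad by immigrant workers 115.11; financial account: foreign purchases of domestic corporate bonds 358.04, acquisition of a foreign subsidiary by a resident firm (outward FDI) 710.11; capital account: capital transfers received from emigrants 29.59.)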